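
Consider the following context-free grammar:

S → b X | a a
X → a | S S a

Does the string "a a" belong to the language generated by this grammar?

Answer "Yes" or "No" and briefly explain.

Yes - a valid derivation exists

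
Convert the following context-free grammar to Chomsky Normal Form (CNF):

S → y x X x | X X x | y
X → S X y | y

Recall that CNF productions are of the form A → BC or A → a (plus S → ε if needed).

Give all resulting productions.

TY → y; TX → x; S → y; X → y; S → TY X0; X0 → TX X1; X1 → X TX; S → X X2; X2 → X TX; X → S X3; X3 → X TY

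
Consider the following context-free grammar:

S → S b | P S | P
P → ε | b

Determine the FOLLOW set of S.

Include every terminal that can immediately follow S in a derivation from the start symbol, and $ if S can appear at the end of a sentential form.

We compute FOLLOW(S) using the standard algorithm.
FOLLOW(S) starts with {$}.
FIRST(P) = {b, ε}
FIRST(S) = {b, ε}
FOLLOW(P) = {$, b}
FOLLOW(S) = {$, b}
Therefore, FOLLOW(S) = {$, b}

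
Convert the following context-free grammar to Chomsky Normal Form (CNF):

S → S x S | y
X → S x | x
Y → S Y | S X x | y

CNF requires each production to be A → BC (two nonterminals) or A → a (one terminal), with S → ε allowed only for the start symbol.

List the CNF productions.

TX → x; S → y; X → x; Y → y; S → S X0; X0 → TX S; X → S TX; Y → S Y; Y → S X1; X1 → X TX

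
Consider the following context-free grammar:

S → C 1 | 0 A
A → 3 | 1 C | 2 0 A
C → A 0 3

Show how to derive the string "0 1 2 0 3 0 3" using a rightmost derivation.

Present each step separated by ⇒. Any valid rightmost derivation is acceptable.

S ⇒ 0 A ⇒ 0 1 C ⇒ 0 1 A 0 3 ⇒ 0 1 2 0 A 0 3 ⇒ 0 1 2 0 3 0 3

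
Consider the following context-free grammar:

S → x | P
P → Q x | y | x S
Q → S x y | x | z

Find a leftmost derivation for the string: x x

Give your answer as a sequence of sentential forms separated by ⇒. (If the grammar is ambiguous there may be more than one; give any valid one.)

S ⇒ P ⇒ Q x ⇒ x x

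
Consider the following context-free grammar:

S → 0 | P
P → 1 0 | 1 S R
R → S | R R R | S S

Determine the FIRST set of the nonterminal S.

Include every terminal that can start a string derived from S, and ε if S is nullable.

We compute FIRST(S) using the standard algorithm.
FIRST(P) = {1}
FIRST(R) = {0, 1}
FIRST(S) = {0, 1}
Therefore, FIRST(S) = {0, 1}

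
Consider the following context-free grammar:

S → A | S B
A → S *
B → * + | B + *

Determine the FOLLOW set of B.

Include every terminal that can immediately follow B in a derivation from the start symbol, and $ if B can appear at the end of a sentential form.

We compute FOLLOW(B) using the standard algorithm.
FOLLOW(S) starts with {$}.
FIRST(A) = {}
FIRST(B) = {*}
FIRST(S) = {}
FOLLOW(A) = {$, *}
FOLLOW(B) = {$, *, +}
FOLLOW(S) = {$, *}
Therefore, FOLLOW(B) = {$, *, +}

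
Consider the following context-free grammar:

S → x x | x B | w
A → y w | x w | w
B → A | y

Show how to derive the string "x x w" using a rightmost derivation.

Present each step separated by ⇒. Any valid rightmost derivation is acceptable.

S ⇒ x B ⇒ x A ⇒ x x w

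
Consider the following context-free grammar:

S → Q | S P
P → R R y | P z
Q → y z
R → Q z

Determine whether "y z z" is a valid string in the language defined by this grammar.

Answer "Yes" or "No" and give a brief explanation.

No - no valid derivation exists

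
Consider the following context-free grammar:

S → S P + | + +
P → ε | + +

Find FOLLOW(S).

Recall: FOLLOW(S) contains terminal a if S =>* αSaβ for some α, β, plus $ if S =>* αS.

We compute FOLLOW(S) using the standard algorithm.
FOLLOW(S) starts with {$}.
FIRST(P) = {+, ε}
FIRST(S) = {+}
FOLLOW(P) = {+}
FOLLOW(S) = {$, +}
Therefore, FOLLOW(S) = {$, +}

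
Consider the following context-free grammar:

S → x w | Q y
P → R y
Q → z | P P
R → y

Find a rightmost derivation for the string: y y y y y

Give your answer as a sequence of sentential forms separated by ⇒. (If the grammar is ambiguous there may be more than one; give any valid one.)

S ⇒ Q y ⇒ P P y ⇒ P R y y ⇒ P y y y ⇒ R y y y y ⇒ y y y y y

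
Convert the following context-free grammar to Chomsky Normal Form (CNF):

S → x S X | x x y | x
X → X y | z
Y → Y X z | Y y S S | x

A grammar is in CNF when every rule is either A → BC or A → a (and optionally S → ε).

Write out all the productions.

TX → x; TY → y; S → x; X → z; TZ → z; Y → x; S → TX X0; X0 → S X; S → TX X1; X1 → TX TY; X → X TY; Y → Y X2; X2 → X TZ; Y → Y X3; X3 → TY X4; X4 → S S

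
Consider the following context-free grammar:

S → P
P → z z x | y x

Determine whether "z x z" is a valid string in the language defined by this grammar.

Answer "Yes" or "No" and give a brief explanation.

No - no valid derivation exists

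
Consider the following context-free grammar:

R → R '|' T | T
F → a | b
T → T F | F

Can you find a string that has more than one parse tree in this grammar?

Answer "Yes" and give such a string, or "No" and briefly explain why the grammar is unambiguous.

No - the grammar is unambiguous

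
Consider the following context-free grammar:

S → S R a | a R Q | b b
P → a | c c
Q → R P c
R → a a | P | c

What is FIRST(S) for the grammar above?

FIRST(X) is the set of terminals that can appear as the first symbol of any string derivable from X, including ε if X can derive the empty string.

We compute FIRST(S) using the standard algorithm.
FIRST(P) = {a, c}
FIRST(Q) = {a, c}
FIRST(R) = {a, c}
FIRST(S) = {a, b}
Therefore, FIRST(S) = {a, b}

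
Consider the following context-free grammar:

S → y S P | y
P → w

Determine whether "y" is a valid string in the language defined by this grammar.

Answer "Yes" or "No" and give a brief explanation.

Yes - a valid derivation exists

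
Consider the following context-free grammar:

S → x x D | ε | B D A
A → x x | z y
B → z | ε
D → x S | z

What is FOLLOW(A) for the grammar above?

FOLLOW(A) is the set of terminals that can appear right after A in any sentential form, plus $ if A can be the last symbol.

We compute FOLLOW(A) using the standard algorithm.
FOLLOW(S) starts with {$}.
FIRST(A) = {x, z}
FIRST(B) = {z, ε}
FIRST(D) = {x, z}
FIRST(S) = {x, z, ε}
FOLLOW(A) = {$, x, z}
FOLLOW(B) = {x, z}
FOLLOW(D) = {$, x, z}
FOLLOW(S) = {$, x, z}
Therefore, FOLLOW(A) = {$, x, z}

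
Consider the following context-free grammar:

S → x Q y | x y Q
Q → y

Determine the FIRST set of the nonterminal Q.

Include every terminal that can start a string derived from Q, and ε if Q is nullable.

We compute FIRST(Q) using the standard algorithm.
FIRST(Q) = {y}
FIRST(S) = {x}
Therefore, FIRST(Q) = {y}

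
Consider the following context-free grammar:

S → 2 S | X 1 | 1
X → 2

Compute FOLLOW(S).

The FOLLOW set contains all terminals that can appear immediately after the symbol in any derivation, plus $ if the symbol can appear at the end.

We compute FOLLOW(S) using the standard algorithm.
FOLLOW(S) starts with {$}.
FIRST(S) = {1, 2}
FIRST(X) = {2}
FOLLOW(S) = {$}
FOLLOW(X) = {1}
Therefore, FOLLOW(S) = {$}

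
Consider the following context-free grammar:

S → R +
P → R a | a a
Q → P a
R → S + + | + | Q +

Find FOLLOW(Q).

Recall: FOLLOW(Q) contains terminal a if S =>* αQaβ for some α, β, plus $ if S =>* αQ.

We compute FOLLOW(Q) using the standard algorithm.
FOLLOW(S) starts with {$}.
FIRST(P) = {+, a}
FIRST(Q) = {+, a}
FIRST(R) = {+, a}
FIRST(S) = {+, a}
FOLLOW(P) = {a}
FOLLOW(Q) = {+}
FOLLOW(R) = {+, a}
FOLLOW(S) = {$, +}
Therefore, FOLLOW(Q) = {+}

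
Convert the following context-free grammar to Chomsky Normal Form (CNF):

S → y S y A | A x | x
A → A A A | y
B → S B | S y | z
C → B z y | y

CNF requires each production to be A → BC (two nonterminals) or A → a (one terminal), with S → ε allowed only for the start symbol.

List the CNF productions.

TY → y; TX → x; S → x; A → y; B → z; TZ → z; C → y; S → TY X0; X0 → S X1; X1 → TY A; S → A TX; A → A X2; X2 → A A; B → S B; B → S TY; C → B X3; X3 → TZ TY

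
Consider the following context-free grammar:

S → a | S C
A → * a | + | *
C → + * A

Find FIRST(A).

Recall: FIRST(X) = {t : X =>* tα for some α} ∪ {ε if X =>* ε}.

We compute FIRST(A) using the standard algorithm.
FIRST(A) = {*, +}
FIRST(C) = {+}
FIRST(S) = {a}
Therefore, FIRST(A) = {*, +}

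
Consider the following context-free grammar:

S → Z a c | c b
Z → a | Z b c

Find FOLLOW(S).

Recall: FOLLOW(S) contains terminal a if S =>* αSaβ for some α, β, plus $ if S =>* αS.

We compute FOLLOW(S) using the standard algorithm.
FOLLOW(S) starts with {$}.
FIRST(S) = {a, c}
FIRST(Z) = {a}
FOLLOW(S) = {$}
FOLLOW(Z) = {a, b}
Therefore, FOLLOW(S) = {$}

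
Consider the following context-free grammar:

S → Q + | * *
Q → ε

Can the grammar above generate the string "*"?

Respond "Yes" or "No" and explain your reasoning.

No - no valid derivation exists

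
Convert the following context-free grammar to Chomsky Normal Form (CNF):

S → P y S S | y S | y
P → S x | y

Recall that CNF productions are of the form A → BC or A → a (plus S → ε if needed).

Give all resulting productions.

TY → y; S → y; TX → x; P → y; S → P X0; X0 → TY X1; X1 → S S; S → TY S; P → S TX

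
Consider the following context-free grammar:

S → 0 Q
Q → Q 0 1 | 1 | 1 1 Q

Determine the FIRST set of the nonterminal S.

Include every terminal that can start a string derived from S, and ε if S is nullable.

We compute FIRST(S) using the standard algorithm.
FIRST(Q) = {1}
FIRST(S) = {0}
Therefore, FIRST(S) = {0}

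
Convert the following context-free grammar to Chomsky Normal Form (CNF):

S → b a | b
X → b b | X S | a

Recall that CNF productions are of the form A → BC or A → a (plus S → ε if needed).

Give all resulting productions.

TB → b; TA → a; S → b; X → a; S → TB TA; X → TB TB; X → X S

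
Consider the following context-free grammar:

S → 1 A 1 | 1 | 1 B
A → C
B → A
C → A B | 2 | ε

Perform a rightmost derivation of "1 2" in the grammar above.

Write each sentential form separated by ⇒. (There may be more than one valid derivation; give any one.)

S ⇒ 1 B ⇒ 1 A ⇒ 1 C ⇒ 1 2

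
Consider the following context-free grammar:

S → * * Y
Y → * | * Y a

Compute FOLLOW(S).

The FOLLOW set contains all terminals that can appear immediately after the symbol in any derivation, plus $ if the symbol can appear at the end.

We compute FOLLOW(S) using the standard algorithm.
FOLLOW(S) starts with {$}.
FIRST(S) = {*}
FIRST(Y) = {*}
FOLLOW(S) = {$}
FOLLOW(Y) = {$, a}
Therefore, FOLLOW(S) = {$}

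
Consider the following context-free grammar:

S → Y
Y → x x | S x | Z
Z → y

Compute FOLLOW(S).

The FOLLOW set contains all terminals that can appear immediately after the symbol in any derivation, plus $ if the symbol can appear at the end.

We compute FOLLOW(S) using the standard algorithm.
FOLLOW(S) starts with {$}.
FIRST(S) = {x, y}
FIRST(Y) = {x, y}
FIRST(Z) = {y}
FOLLOW(S) = {$, x}
FOLLOW(Y) = {$, x}
FOLLOW(Z) = {$, x}
Therefore, FOLLOW(S) = {$, x}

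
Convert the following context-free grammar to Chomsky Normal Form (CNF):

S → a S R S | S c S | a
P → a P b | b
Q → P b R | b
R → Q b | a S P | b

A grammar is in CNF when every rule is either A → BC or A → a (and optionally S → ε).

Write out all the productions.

TA → a; TC → c; S → a; TB → b; P → b; Q → b; R → b; S → TA X0; X0 → S X1; X1 → R S; S → S X2; X2 → TC S; P → TA X3; X3 → P TB; Q → P X4; X4 → TB R; R → Q TB; R → TA X5; X5 → S P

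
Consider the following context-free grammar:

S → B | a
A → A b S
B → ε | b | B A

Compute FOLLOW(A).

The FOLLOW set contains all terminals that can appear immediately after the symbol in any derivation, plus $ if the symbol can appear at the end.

We compute FOLLOW(A) using the standard algorithm.
FOLLOW(S) starts with {$}.
FIRST(A) = {}
FIRST(B) = {b, ε}
FIRST(S) = {a, b, ε}
FOLLOW(A) = {$, b}
FOLLOW(B) = {$, b}
FOLLOW(S) = {$, b}
Therefore, FOLLOW(A) = {$, b}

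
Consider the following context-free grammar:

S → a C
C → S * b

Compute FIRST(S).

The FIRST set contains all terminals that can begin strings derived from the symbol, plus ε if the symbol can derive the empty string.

We compute FIRST(S) using the standard algorithm.
FIRST(C) = {a}
FIRST(S) = {a}
Therefore, FIRST(S) = {a}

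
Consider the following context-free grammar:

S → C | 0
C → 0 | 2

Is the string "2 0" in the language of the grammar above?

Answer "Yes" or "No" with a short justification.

No - no valid derivation exists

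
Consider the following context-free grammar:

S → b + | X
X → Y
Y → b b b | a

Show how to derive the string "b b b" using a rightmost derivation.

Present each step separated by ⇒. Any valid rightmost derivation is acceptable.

S ⇒ X ⇒ Y ⇒ b b b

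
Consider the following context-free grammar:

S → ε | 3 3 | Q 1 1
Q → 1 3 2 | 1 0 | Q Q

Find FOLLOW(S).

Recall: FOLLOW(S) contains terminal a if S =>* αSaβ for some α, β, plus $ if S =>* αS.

We compute FOLLOW(S) using the standard algorithm.
FOLLOW(S) starts with {$}.
FIRST(Q) = {1}
FIRST(S) = {1, 3, ε}
FOLLOW(Q) = {1}
FOLLOW(S) = {$}
Therefore, FOLLOW(S) = {$}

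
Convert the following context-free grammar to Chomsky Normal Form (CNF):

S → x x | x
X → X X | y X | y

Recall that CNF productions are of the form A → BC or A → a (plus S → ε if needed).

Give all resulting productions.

TX → x; S → x; TY → y; X → y; S → TX TX; X → X X; X → TY X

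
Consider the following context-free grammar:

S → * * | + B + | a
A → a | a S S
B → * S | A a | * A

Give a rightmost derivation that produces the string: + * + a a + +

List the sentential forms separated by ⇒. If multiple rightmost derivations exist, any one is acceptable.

S ⇒ + B + ⇒ + * S + ⇒ + * + B + + ⇒ + * + A a + + ⇒ + * + a a + +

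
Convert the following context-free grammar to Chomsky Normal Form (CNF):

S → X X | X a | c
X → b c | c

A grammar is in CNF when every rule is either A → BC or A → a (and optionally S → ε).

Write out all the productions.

TA → a; S → c; TB → b; TC → c; X → c; S → X X; S → X TA; X → TB TC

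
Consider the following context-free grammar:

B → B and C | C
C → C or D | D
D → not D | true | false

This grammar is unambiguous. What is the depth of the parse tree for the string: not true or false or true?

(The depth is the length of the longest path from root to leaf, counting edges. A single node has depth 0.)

6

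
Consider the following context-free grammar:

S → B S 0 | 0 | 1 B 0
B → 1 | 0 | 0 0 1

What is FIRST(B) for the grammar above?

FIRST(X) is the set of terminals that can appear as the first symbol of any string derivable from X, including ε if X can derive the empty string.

We compute FIRST(B) using the standard algorithm.
FIRST(B) = {0, 1}
FIRST(S) = {0, 1}
Therefore, FIRST(B) = {0, 1}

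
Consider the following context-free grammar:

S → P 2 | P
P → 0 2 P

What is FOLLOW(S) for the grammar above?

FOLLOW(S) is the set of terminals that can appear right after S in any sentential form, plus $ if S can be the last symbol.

We compute FOLLOW(S) using the standard algorithm.
FOLLOW(S) starts with {$}.
FIRST(P) = {0}
FIRST(S) = {0}
FOLLOW(P) = {$, 2}
FOLLOW(S) = {$}
Therefore, FOLLOW(S) = {$}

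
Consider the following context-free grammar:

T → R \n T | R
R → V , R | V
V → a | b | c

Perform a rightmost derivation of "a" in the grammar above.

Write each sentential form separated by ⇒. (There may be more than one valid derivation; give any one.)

T ⇒ R ⇒ V ⇒ a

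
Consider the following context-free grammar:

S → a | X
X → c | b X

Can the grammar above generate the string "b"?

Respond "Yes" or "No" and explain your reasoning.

No - no valid derivation exists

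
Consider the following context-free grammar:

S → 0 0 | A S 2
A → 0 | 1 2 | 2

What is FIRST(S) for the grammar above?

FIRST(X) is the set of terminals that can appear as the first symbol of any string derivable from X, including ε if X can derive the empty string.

We compute FIRST(S) using the standard algorithm.
FIRST(A) = {0, 1, 2}
FIRST(S) = {0, 1, 2}
Therefore, FIRST(S) = {0, 1, 2}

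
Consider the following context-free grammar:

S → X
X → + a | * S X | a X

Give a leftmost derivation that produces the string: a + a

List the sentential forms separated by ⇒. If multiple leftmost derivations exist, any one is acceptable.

S ⇒ X ⇒ a X ⇒ a + a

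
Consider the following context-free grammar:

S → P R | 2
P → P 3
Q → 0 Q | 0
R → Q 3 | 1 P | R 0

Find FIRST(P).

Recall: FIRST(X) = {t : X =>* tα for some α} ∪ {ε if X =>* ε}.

We compute FIRST(P) using the standard algorithm.
FIRST(P) = {}
FIRST(Q) = {0}
FIRST(R) = {0, 1}
FIRST(S) = {2}
Therefore, FIRST(P) = {}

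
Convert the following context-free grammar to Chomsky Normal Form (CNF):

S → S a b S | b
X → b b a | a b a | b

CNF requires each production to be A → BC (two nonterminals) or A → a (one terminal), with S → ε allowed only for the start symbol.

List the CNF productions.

TA → a; TB → b; S → b; X → b; S → S X0; X0 → TA X1; X1 → TB S; X → TB X2; X2 → TB TA; X → TA X3; X3 → TB TA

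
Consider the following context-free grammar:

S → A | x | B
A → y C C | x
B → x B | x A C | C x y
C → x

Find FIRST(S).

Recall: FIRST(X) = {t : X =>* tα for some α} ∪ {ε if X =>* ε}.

We compute FIRST(S) using the standard algorithm.
FIRST(A) = {x, y}
FIRST(B) = {x}
FIRST(C) = {x}
FIRST(S) = {x, y}
Therefore, FIRST(S) = {x, y}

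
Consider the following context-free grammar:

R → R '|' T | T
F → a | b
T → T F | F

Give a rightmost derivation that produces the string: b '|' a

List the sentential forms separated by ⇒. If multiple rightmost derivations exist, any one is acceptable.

R ⇒ R '|' T ⇒ R '|' F ⇒ R '|' a ⇒ T '|' a ⇒ F '|' a ⇒ b '|' a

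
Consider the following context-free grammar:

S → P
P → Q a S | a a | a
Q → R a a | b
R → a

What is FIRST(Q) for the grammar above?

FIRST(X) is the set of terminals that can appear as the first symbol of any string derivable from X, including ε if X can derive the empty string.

We compute FIRST(Q) using the standard algorithm.
FIRST(P) = {a, b}
FIRST(Q) = {a, b}
FIRST(R) = {a}
FIRST(S) = {a, b}
Therefore, FIRST(Q) = {a, b}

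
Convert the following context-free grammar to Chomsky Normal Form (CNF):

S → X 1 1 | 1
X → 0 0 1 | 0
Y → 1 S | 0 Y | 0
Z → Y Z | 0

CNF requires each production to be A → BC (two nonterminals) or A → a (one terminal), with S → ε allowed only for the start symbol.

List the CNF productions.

T1 → 1; S → 1; T0 → 0; X → 0; Y → 0; Z → 0; S → X X0; X0 → T1 T1; X → T0 X1; X1 → T0 T1; Y → T1 S; Y → T0 Y; Z → Y Z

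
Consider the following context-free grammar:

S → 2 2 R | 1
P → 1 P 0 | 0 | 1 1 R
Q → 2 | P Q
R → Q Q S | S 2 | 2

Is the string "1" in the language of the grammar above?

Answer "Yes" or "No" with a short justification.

Yes - a valid derivation exists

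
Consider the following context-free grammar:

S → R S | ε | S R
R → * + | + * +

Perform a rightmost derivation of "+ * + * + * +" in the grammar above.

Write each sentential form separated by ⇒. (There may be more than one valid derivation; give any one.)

S ⇒ R S ⇒ R R S ⇒ R R R S ⇒ R R R ⇒ R R * + ⇒ R * + * + ⇒ + * + * + * +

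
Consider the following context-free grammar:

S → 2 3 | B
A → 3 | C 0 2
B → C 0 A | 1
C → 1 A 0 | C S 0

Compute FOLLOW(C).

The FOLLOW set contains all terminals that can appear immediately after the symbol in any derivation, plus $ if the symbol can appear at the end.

We compute FOLLOW(C) using the standard algorithm.
FOLLOW(S) starts with {$}.
FIRST(A) = {1, 3}
FIRST(B) = {1}
FIRST(C) = {1}
FIRST(S) = {1, 2}
FOLLOW(A) = {$, 0}
FOLLOW(B) = {$, 0}
FOLLOW(C) = {0, 1, 2}
FOLLOW(S) = {$, 0}
Therefore, FOLLOW(C) = {0, 1, 2}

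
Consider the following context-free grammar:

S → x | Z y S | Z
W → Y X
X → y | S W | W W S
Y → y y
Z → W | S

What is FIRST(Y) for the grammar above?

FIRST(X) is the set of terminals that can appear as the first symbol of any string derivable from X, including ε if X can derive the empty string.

We compute FIRST(Y) using the standard algorithm.
FIRST(S) = {x, y}
FIRST(W) = {y}
FIRST(X) = {x, y}
FIRST(Y) = {y}
FIRST(Z) = {x, y}
Therefore, FIRST(Y) = {y}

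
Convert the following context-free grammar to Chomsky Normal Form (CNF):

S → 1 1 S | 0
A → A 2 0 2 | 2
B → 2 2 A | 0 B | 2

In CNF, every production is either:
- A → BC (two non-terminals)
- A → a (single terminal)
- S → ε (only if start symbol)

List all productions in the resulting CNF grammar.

T1 → 1; S → 0; T2 → 2; T0 → 0; A → 2; B → 2; S → T1 X0; X0 → T1 S; A → A X1; X1 → T2 X2; X2 → T0 T2; B → T2 X3; X3 → T2 A; B → T0 B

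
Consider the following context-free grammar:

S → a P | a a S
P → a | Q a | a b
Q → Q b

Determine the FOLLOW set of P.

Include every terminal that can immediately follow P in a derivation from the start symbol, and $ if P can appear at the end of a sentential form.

We compute FOLLOW(P) using the standard algorithm.
FOLLOW(S) starts with {$}.
FIRST(P) = {a}
FIRST(Q) = {}
FIRST(S) = {a}
FOLLOW(P) = {$}
FOLLOW(Q) = {a, b}
FOLLOW(S) = {$}
Therefore, FOLLOW(P) = {$}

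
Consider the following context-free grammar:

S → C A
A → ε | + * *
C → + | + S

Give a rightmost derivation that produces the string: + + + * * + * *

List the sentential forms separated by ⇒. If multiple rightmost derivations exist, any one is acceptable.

S ⇒ C A ⇒ C + * * ⇒ + S + * * ⇒ + C A + * * ⇒ + C + * * + * * ⇒ + + + * * + * *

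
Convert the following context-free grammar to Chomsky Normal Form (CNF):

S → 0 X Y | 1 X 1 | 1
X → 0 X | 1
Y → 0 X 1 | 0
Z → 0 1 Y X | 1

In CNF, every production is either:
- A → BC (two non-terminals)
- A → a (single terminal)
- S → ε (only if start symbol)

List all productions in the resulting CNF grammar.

T0 → 0; T1 → 1; S → 1; X → 1; Y → 0; Z → 1; S → T0 X0; X0 → X Y; S → T1 X1; X1 → X T1; X → T0 X; Y → T0 X2; X2 → X T1; Z → T0 X3; X3 → T1 X4; X4 → Y X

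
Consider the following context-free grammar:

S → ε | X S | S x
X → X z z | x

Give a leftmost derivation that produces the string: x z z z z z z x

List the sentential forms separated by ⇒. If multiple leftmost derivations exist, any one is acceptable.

S ⇒ S x ⇒ X S x ⇒ X z z S x ⇒ X z z z z S x ⇒ X z z z z z z S x ⇒ x z z z z z z S x ⇒ x z z z z z z x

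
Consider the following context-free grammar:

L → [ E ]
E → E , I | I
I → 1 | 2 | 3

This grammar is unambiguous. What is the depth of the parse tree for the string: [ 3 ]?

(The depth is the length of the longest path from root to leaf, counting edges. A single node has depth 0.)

3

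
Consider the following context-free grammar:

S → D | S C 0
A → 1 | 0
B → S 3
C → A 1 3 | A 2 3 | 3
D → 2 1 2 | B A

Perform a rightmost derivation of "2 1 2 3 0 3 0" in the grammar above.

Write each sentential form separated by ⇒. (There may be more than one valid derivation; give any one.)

S ⇒ S C 0 ⇒ S 3 0 ⇒ S C 0 3 0 ⇒ S 3 0 3 0 ⇒ D 3 0 3 0 ⇒ 2 1 2 3 0 3 0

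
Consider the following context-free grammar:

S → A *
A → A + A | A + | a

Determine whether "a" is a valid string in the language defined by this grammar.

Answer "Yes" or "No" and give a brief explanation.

No - no valid derivation exists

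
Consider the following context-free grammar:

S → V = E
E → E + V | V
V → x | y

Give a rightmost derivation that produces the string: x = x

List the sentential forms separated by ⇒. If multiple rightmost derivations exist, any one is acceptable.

S ⇒ V = E ⇒ V = V ⇒ V = x ⇒ x = x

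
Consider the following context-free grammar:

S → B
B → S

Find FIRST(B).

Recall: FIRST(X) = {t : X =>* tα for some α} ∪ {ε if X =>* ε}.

We compute FIRST(B) using the standard algorithm.
FIRST(B) = {}
FIRST(S) = {}
Therefore, FIRST(B) = {}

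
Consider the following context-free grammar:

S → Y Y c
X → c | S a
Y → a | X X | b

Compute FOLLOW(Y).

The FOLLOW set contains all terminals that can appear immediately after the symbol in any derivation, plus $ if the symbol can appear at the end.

We compute FOLLOW(Y) using the standard algorithm.
FOLLOW(S) starts with {$}.
FIRST(S) = {a, b, c}
FIRST(X) = {a, b, c}
FIRST(Y) = {a, b, c}
FOLLOW(S) = {$, a}
FOLLOW(X) = {a, b, c}
FOLLOW(Y) = {a, b, c}
Therefore, FOLLOW(Y) = {a, b, c}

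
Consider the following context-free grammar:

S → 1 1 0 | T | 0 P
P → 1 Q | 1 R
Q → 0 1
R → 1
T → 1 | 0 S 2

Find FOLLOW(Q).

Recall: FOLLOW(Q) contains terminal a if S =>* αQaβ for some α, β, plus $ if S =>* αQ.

We compute FOLLOW(Q) using the standard algorithm.
FOLLOW(S) starts with {$}.
FIRST(P) = {1}
FIRST(Q) = {0}
FIRST(R) = {1}
FIRST(S) = {0, 1}
FIRST(T) = {0, 1}
FOLLOW(P) = {$, 2}
FOLLOW(Q) = {$, 2}
FOLLOW(R) = {$, 2}
FOLLOW(S) = {$, 2}
FOLLOW(T) = {$, 2}
Therefore, FOLLOW(Q) = {$, 2}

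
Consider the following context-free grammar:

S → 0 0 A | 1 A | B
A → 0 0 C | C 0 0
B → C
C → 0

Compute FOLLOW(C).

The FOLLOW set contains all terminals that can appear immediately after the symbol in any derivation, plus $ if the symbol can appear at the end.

We compute FOLLOW(C) using the standard algorithm.
FOLLOW(S) starts with {$}.
FIRST(A) = {0}
FIRST(B) = {0}
FIRST(C) = {0}
FIRST(S) = {0, 1}
FOLLOW(A) = {$}
FOLLOW(B) = {$}
FOLLOW(C) = {$, 0}
FOLLOW(S) = {$}
Therefore, FOLLOW(C) = {$, 0}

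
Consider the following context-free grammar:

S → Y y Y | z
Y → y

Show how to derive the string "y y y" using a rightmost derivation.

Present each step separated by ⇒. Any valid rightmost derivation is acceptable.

S ⇒ Y y Y ⇒ Y y y ⇒ y y y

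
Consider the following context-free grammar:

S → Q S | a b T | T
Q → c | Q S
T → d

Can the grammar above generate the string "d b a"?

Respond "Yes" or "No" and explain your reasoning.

No - no valid derivation exists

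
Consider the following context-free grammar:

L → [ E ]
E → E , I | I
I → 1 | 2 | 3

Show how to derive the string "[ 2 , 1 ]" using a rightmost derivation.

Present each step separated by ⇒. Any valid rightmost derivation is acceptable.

L ⇒ [ E ] ⇒ [ E , I ] ⇒ [ E , 1 ] ⇒ [ I , 1 ] ⇒ [ 2 , 1 ]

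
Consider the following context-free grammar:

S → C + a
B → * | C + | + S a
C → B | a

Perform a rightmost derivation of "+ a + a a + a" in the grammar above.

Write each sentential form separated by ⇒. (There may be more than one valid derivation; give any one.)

S ⇒ C + a ⇒ B + a ⇒ + S a + a ⇒ + C + a a + a ⇒ + a + a a + a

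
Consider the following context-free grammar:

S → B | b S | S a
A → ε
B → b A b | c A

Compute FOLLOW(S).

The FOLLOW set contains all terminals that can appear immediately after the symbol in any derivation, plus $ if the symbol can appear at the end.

We compute FOLLOW(S) using the standard algorithm.
FOLLOW(S) starts with {$}.
FIRST(A) = {ε}
FIRST(B) = {b, c}
FIRST(S) = {b, c}
FOLLOW(A) = {$, a, b}
FOLLOW(B) = {$, a}
FOLLOW(S) = {$, a}
Therefore, FOLLOW(S) = {$, a}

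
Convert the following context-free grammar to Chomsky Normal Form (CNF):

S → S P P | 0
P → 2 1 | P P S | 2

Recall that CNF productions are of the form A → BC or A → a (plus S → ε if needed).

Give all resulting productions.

S → 0; T2 → 2; T1 → 1; P → 2; S → S X0; X0 → P P; P → T2 T1; P → P X1; X1 → P S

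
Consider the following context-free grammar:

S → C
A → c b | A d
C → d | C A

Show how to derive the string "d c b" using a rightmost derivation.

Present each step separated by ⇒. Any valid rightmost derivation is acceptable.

S ⇒ C ⇒ C A ⇒ C c b ⇒ d c b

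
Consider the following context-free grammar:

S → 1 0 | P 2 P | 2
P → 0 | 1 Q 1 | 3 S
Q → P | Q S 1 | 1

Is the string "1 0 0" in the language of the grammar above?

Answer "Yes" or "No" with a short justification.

No - no valid derivation exists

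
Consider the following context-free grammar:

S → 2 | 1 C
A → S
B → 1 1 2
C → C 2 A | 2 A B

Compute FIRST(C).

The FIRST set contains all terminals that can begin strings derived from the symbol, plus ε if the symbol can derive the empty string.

We compute FIRST(C) using the standard algorithm.
FIRST(A) = {1, 2}
FIRST(B) = {1}
FIRST(C) = {2}
FIRST(S) = {1, 2}
Therefore, FIRST(C) = {2}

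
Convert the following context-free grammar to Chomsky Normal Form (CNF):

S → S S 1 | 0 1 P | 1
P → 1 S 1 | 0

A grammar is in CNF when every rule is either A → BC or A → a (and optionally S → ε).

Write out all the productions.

T1 → 1; T0 → 0; S → 1; P → 0; S → S X0; X0 → S T1; S → T0 X1; X1 → T1 P; P → T1 X2; X2 → S T1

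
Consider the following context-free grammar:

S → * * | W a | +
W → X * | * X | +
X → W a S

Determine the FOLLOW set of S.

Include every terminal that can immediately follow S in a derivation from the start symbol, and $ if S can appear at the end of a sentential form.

We compute FOLLOW(S) using the standard algorithm.
FOLLOW(S) starts with {$}.
FIRST(S) = {*, +}
FIRST(W) = {*, +}
FIRST(X) = {*, +}
FOLLOW(S) = {$, *, a}
FOLLOW(W) = {a}
FOLLOW(X) = {*, a}
Therefore, FOLLOW(S) = {$, *, a}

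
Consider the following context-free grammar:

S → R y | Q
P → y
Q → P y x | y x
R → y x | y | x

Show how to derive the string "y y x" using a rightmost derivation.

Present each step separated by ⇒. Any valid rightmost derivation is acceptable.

S ⇒ Q ⇒ P y x ⇒ y y x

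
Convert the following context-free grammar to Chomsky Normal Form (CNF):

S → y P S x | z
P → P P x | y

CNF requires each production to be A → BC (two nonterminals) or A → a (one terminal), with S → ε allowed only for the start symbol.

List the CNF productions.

TY → y; TX → x; S → z; P → y; S → TY X0; X0 → P X1; X1 → S TX; P → P X2; X2 → P TX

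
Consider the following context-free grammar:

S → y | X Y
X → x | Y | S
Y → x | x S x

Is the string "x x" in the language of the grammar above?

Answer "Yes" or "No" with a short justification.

Yes - a valid derivation exists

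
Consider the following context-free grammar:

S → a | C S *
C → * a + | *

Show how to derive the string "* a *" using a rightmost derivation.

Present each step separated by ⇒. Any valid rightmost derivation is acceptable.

S ⇒ C S * ⇒ C a * ⇒ * a *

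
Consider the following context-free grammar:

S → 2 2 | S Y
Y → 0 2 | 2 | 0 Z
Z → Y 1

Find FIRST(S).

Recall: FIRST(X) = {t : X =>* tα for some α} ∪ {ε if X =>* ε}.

We compute FIRST(S) using the standard algorithm.
FIRST(S) = {2}
FIRST(Y) = {0, 2}
FIRST(Z) = {0, 2}
Therefore, FIRST(S) = {2}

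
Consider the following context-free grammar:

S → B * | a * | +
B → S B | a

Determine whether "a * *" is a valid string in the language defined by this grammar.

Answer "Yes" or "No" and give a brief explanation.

No - no valid derivation exists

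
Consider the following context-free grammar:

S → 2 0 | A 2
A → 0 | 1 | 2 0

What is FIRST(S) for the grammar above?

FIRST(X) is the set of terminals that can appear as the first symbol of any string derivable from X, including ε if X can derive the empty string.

We compute FIRST(S) using the standard algorithm.
FIRST(A) = {0, 1, 2}
FIRST(S) = {0, 1, 2}
Therefore, FIRST(S) = {0, 1, 2}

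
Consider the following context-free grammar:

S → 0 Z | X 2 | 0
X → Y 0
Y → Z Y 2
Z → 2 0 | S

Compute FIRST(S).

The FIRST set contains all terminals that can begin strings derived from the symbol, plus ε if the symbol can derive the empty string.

We compute FIRST(S) using the standard algorithm.
FIRST(S) = {0, 2}
FIRST(X) = {0, 2}
FIRST(Y) = {0, 2}
FIRST(Z) = {0, 2}
Therefore, FIRST(S) = {0, 2}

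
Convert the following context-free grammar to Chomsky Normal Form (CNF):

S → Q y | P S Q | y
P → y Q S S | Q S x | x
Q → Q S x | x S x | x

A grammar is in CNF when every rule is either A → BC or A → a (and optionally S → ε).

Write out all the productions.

TY → y; S → y; TX → x; P → x; Q → x; S → Q TY; S → P X0; X0 → S Q; P → TY X1; X1 → Q X2; X2 → S S; P → Q X3; X3 → S TX; Q → Q X4; X4 → S TX; Q → TX X5; X5 → S TX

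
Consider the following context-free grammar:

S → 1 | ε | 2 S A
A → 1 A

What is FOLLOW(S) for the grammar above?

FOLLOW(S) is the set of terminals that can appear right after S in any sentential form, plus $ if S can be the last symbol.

We compute FOLLOW(S) using the standard algorithm.
FOLLOW(S) starts with {$}.
FIRST(A) = {1}
FIRST(S) = {1, 2, ε}
FOLLOW(A) = {$, 1}
FOLLOW(S) = {$, 1}
Therefore, FOLLOW(S) = {$, 1}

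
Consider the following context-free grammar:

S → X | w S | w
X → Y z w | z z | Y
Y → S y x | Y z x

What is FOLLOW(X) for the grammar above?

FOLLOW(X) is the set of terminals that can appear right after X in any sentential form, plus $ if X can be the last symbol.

We compute FOLLOW(X) using the standard algorithm.
FOLLOW(S) starts with {$}.
FIRST(S) = {w, z}
FIRST(X) = {w, z}
FIRST(Y) = {w, z}
FOLLOW(S) = {$, y}
FOLLOW(X) = {$, y}
FOLLOW(Y) = {$, y, z}
Therefore, FOLLOW(X) = {$, y}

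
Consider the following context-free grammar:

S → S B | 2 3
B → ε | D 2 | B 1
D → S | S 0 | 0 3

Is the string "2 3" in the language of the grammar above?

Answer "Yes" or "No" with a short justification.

Yes - a valid derivation exists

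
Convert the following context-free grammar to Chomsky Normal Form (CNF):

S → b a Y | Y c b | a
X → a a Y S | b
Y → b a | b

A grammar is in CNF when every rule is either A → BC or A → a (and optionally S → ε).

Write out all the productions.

TB → b; TA → a; TC → c; S → a; X → b; Y → b; S → TB X0; X0 → TA Y; S → Y X1; X1 → TC TB; X → TA X2; X2 → TA X3; X3 → Y S; Y → TB TA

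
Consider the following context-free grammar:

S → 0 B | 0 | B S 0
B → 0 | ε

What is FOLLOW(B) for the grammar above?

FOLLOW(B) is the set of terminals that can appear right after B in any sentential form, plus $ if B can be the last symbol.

We compute FOLLOW(B) using the standard algorithm.
FOLLOW(S) starts with {$}.
FIRST(B) = {0, ε}
FIRST(S) = {0}
FOLLOW(B) = {$, 0}
FOLLOW(S) = {$, 0}
Therefore, FOLLOW(B) = {$, 0}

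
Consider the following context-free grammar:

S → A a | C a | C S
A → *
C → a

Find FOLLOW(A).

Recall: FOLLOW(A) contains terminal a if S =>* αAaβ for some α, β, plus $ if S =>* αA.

We compute FOLLOW(A) using the standard algorithm.
FOLLOW(S) starts with {$}.
FIRST(A) = {*}
FIRST(C) = {a}
FIRST(S) = {*, a}
FOLLOW(A) = {a}
FOLLOW(C) = {*, a}
FOLLOW(S) = {$}
Therefore, FOLLOW(A) = {a}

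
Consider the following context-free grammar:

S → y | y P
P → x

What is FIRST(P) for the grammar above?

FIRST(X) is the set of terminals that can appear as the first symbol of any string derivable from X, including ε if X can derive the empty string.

We compute FIRST(P) using the standard algorithm.
FIRST(P) = {x}
FIRST(S) = {y}
Therefore, FIRST(P) = {x}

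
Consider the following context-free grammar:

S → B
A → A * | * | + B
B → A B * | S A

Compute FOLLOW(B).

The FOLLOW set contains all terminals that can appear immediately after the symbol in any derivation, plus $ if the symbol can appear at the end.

We compute FOLLOW(B) using the standard algorithm.
FOLLOW(S) starts with {$}.
FIRST(A) = {*, +}
FIRST(B) = {*, +}
FIRST(S) = {*, +}
FOLLOW(A) = {$, *, +}
FOLLOW(B) = {$, *, +}
FOLLOW(S) = {$, *, +}
Therefore, FOLLOW(B) = {$, *, +}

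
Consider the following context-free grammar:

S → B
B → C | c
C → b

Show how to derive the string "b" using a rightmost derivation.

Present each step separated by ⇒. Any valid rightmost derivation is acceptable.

S ⇒ B ⇒ C ⇒ b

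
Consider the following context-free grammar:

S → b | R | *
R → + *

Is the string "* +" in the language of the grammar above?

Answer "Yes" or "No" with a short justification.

No - no valid derivation exists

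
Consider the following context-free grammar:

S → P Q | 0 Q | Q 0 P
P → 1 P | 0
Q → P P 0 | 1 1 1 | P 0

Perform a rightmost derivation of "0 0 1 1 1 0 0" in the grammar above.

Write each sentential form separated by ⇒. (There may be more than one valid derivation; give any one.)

S ⇒ 0 Q ⇒ 0 P P 0 ⇒ 0 P 1 P 0 ⇒ 0 P 1 1 P 0 ⇒ 0 P 1 1 1 P 0 ⇒ 0 P 1 1 1 0 0 ⇒ 0 0 1 1 1 0 0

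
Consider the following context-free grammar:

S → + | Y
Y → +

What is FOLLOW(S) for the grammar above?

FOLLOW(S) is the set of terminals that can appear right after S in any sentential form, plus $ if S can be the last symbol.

We compute FOLLOW(S) using the standard algorithm.
FOLLOW(S) starts with {$}.
FIRST(S) = {+}
FIRST(Y) = {+}
FOLLOW(S) = {$}
FOLLOW(Y) = {$}
Therefore, FOLLOW(S) = {$}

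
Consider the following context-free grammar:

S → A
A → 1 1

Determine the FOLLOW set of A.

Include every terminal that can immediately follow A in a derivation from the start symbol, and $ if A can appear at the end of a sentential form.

We compute FOLLOW(A) using the standard algorithm.
FOLLOW(S) starts with {$}.
FIRST(A) = {1}
FIRST(S) = {1}
FOLLOW(A) = {$}
FOLLOW(S) = {$}
Therefore, FOLLOW(A) = {$}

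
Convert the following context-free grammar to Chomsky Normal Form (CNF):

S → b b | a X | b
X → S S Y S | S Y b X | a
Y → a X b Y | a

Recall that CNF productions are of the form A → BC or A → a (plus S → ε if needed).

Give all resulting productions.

TB → b; TA → a; S → b; X → a; Y → a; S → TB TB; S → TA X; X → S X0; X0 → S X1; X1 → Y S; X → S X2; X2 → Y X3; X3 → TB X; Y → TA X4; X4 → X X5; X5 → TB Y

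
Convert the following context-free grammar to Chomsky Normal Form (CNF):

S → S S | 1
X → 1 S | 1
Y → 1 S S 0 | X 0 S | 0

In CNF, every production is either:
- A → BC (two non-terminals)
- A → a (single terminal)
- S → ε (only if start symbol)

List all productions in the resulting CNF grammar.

S → 1; T1 → 1; X → 1; T0 → 0; Y → 0; S → S S; X → T1 S; Y → T1 X0; X0 → S X1; X1 → S T0; Y → X X2; X2 → T0 S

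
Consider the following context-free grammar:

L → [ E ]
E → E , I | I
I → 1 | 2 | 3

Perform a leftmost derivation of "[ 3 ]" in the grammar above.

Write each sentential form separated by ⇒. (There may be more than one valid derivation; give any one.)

L ⇒ [ E ] ⇒ [ I ] ⇒ [ 3 ]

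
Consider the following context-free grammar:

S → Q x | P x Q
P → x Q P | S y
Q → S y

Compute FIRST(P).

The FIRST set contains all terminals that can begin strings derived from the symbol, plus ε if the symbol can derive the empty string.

We compute FIRST(P) using the standard algorithm.
FIRST(P) = {x}
FIRST(Q) = {x}
FIRST(S) = {x}
Therefore, FIRST(P) = {x}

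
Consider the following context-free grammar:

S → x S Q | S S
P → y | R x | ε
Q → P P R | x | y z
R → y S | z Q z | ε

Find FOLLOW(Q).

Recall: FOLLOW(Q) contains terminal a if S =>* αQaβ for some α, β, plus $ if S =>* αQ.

We compute FOLLOW(Q) using the standard algorithm.
FOLLOW(S) starts with {$}.
FIRST(P) = {x, y, z, ε}
FIRST(Q) = {x, y, z, ε}
FIRST(R) = {y, z, ε}
FIRST(S) = {x}
FOLLOW(P) = {$, x, y, z}
FOLLOW(Q) = {$, x, y, z}
FOLLOW(R) = {$, x, y, z}
FOLLOW(S) = {$, x, y, z}
Therefore, FOLLOW(Q) = {$, x, y, z}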